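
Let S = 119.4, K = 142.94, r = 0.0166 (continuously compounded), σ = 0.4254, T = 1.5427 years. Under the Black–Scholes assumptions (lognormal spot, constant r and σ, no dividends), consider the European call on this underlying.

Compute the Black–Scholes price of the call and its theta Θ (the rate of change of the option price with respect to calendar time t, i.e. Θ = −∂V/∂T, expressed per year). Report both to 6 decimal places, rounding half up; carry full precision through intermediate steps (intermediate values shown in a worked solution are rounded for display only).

price = 18.104165
Θ = -8.822444

σ√T = 0.4254·√1.5427 = 0.528370
d₁ = (ln(S/K) + (r+σ²/2)T) / (σ√T) = (ln(119.4/142.94) + (0.0166+0.4254²/2)·1.5427) / 0.528370 = (-0.179946 + 0.165196) / 0.528370 = -0.027915
d₂ = d₁ − σ√T = -0.027915 − 0.528370 = -0.556285
e^{−rT} = e^{−0.0166·1.5427} = 0.974716
N(d₁) = 0.488865,  N(d₂) = 0.289008
Call price V = S·N(d₁) − K·e^{−rT}·N(d₂) = 58.370476 − 40.266311 = 18.104165
φ(d₁) = (1/√(2π))·e^{−d₁²/2} = 0.398787
Θ = −S·φ(d₁)·σ/(2√T) − r·K·e^{−rT}·N(d₂) = −8.154023 − 0.668421 = -8.822444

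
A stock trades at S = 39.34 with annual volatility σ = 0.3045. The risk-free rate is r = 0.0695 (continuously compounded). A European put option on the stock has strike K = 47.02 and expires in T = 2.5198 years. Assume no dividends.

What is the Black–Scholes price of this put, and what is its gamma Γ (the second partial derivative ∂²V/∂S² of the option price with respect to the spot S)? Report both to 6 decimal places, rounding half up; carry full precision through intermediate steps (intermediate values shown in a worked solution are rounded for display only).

price = 7.588194
Γ = 0.020408

σ√T = 0.3045·√2.5198 = 0.483360
d₁ = (ln(S/K) + (r+σ²/2)T) / (σ√T) = (ln(39.34/47.02) + (0.0695+0.3045²/2)·2.5198) / 0.483360 = (-0.178331 + 0.291944) / 0.483360 = 0.235049
d₂ = d₁ − σ√T = 0.235049 − 0.483360 = -0.248311
e^{−rT} = e^{−0.0695·2.5198} = 0.839351
N(−d₁) = 0.407085,  N(−d₂) = 0.598053
Put price V = K·e^{−rT}·N(−d₂) − S·N(−d₁) = 23.602935 − 16.014740 = 7.588194
φ(d₁) = (1/√(2π))·e^{−d₁²/2} = 0.388073
Γ = φ(d₁) / (S·σ·√T) = 0.020408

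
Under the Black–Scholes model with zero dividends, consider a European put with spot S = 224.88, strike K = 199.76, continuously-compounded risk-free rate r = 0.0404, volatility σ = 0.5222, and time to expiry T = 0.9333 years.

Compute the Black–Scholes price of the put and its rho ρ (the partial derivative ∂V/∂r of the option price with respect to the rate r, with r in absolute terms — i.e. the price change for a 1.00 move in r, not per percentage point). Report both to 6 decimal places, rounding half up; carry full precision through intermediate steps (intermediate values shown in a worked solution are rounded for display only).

price = 27.218948
ρ = -85.667249

σ√T = 0.5222·√0.9333 = 0.504484
d₁ = (ln(S/K) + (r+σ²/2)T) / (σ√T) = (ln(224.88/199.76) + (0.0404+0.5222²/2)·0.9333) / 0.504484 = (0.118450 + 0.164957) / 0.504484 = 0.561777
d₂ = d₁ − σ√T = 0.561777 − 0.504484 = 0.057293
e^{−rT} = e^{−0.0404·0.9333} = 0.962997
N(−d₁) = 0.287134,  N(−d₂) = 0.477156
Put price V = K·e^{−rT}·N(−d₂) − S·N(−d₁) = 91.789617 − 64.570669 = 27.218948
ρ = −K·T·e^{−rT}·N(−d₂) = -85.667249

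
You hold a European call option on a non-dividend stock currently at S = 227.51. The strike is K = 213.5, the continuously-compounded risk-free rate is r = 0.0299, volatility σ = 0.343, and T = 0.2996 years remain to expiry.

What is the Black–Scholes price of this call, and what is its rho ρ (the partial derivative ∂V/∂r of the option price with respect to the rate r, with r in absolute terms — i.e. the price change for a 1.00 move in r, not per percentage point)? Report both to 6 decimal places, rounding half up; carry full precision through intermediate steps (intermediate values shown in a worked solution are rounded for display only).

σ√T = 0.343·√0.2996 = 0.187744
d₁ = (ln(S/K) + (r+σ²/2)T) / (σ√T) = (ln(227.51/213.5) + (0.0299+0.343²/2)·0.2996) / 0.187744 = (0.063557 + 0.026582) / 0.187744 = 0.480119
d₂ = d₁ − σ√T = 0.480119 − 0.187744 = 0.292375
e^{−rT} = e^{−0.0299·0.2996} = 0.991082
N(d₁) = 0.684429,  N(d₂) = 0.615000
Call price V = S·N(d₁) − K·e^{−rT}·N(d₂) = 155.714343 − 130.131574 = 25.582769
ρ = K·T·e^{−rT}·N(d₂) = 38.987420

price = 25.582769
ρ = 38.987420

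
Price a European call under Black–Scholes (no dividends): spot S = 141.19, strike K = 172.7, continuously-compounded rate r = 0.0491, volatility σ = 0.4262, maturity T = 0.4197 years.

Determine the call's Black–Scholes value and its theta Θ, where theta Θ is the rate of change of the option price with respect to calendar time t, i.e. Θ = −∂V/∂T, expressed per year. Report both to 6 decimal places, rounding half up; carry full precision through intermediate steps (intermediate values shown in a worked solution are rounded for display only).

σ√T = 0.4262·√0.4197 = 0.276111
d₁ = (ln(S/K) + (r+σ²/2)T) / (σ√T) = (ln(141.19/172.7) + (0.0491+0.4262²/2)·0.4197) / 0.276111 = (-0.201449 + 0.058726) / 0.276111 = -0.516908
d₂ = d₁ − σ√T = -0.516908 − 0.276111 = -0.793018
e^{−rT} = e^{−0.0491·0.4197} = 0.979604
N(d₁) = 0.302610,  N(d₂) = 0.213884
Call price V = S·N(d₁) − K·e^{−rT}·N(d₂) = 42.725537 − 36.184292 = 6.541244
φ(d₁) = (1/√(2π))·e^{−d₁²/2} = 0.349052
Θ = −S·φ(d₁)·σ/(2√T) − r·K·e^{−rT}·N(d₂) = −16.210917 − 1.776649 = -17.987565

price = 6.541244
Θ = -17.987565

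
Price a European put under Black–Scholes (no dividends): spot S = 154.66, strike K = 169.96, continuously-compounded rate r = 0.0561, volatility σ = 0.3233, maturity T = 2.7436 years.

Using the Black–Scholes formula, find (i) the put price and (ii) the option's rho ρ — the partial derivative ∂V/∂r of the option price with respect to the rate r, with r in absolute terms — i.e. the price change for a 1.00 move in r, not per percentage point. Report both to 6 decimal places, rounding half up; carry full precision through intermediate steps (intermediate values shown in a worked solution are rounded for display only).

σ√T = 0.3233·√2.7436 = 0.535508
d₁ = (ln(S/K) + (r+σ²/2)T) / (σ√T) = (ln(154.66/169.96) + (0.0561+0.3233²/2)·2.7436) / 0.535508 = (-0.094334 + 0.297300) / 0.535508 = 0.379017
d₂ = d₁ − σ√T = 0.379017 − 0.535508 = -0.156492
e^{−rT} = e^{−0.0561·2.7436} = 0.857344
N(−d₁) = 0.352338,  N(−d₂) = 0.562177
Put price V = K·e^{−rT}·N(−d₂) − S·N(−d₁) = 81.917201 − 54.492557 = 27.424643
ρ = −K·T·e^{−rT}·N(−d₂) = -224.748031

price = 27.424643
ρ = -224.748031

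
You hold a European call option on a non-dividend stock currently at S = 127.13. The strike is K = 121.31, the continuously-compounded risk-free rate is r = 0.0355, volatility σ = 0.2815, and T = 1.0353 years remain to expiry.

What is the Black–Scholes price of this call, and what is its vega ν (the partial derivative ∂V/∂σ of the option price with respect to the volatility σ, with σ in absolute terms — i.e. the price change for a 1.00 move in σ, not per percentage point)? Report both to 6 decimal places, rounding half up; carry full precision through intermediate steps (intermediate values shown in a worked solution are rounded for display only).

σ√T = 0.2815·√1.0353 = 0.286425
d₁ = (ln(S/K) + (r+σ²/2)T) / (σ√T) = (ln(127.13/121.31) + (0.0355+0.2815²/2)·1.0353) / 0.286425 = (0.046861 + 0.077773) / 0.286425 = 0.435135
d₂ = d₁ − σ√T = 0.435135 − 0.286425 = 0.148710
e^{−rT} = e^{−0.0355·1.0353} = 0.963914
N(d₁) = 0.668268,  N(d₂) = 0.559109
Call price V = S·N(d₁) − K·e^{−rT}·N(d₂) = 84.956903 − 65.377939 = 19.578964
φ(d₁) = (1/√(2π))·e^{−d₁²/2} = 0.362907
ν = S·φ(d₁)·√T = 46.943552

price = 19.578964
ν = 46.943552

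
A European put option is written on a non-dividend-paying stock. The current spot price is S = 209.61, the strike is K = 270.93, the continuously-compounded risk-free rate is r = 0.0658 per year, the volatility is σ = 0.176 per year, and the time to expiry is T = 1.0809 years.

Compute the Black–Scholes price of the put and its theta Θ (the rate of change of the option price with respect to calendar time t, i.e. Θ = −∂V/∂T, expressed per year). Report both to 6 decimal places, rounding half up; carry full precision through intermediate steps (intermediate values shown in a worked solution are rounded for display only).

price = 46.126299
Θ = 9.743255

σ√T = 0.176·√1.0809 = 0.182981
d₁ = (ln(S/K) + (r+σ²/2)T) / (σ√T) = (ln(209.61/270.93) + (0.0658+0.176²/2)·1.0809) / 0.182981 = (-0.256612 + 0.087864) / 0.182981 = -0.922215
d₂ = d₁ − σ√T = -0.922215 − 0.182981 = -1.105196
e^{−rT} = e^{−0.0658·1.0809} = 0.931347
N(−d₁) = 0.821792,  N(−d₂) = 0.865463
Put price V = K·e^{−rT}·N(−d₂) − S·N(−d₁) = 218.382081 − 172.255782 = 46.126299
φ(d₁) = (1/√(2π))·e^{−d₁²/2} = 0.260754
Θ = −S·φ(d₁)·σ/(2√T) + r·K·e^{−rT}·N(−d₂) = −4.626286 + 14.369541 = 9.743255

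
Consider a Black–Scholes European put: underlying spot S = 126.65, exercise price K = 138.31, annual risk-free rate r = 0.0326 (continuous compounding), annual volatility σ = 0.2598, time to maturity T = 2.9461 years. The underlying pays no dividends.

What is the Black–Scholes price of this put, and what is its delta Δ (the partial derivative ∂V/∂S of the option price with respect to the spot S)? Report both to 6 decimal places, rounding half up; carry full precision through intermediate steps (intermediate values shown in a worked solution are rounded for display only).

price = 21.757498
Δ = -0.404839

σ√T = 0.2598·√2.9461 = 0.445926
d₁ = (ln(S/K) + (r+σ²/2)T) / (σ√T) = (ln(126.65/138.31) + (0.0326+0.2598²/2)·2.9461) / 0.445926 = (-0.088070 + 0.195468) / 0.445926 = 0.240842
d₂ = d₁ − σ√T = 0.240842 − 0.445926 = -0.205084
e^{−rT} = e^{−0.0326·2.9461} = 0.908425
N(−d₁) = 0.404839,  N(−d₂) = 0.581247
Put price V = K·e^{−rT}·N(−d₂) − S·N(−d₁) = 73.030330 − 51.272832 = 21.757498
Δ = −N(−d₁) = -0.404839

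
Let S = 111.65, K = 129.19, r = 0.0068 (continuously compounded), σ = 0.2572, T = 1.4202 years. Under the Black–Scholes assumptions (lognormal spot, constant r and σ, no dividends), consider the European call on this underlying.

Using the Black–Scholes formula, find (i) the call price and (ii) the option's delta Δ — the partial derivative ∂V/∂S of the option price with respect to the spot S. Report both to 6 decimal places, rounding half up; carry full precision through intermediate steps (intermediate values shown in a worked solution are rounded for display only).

price = 7.847491
Δ = 0.385415

σ√T = 0.2572·√1.4202 = 0.306511
d₁ = (ln(S/K) + (r+σ²/2)T) / (σ√T) = (ln(111.65/129.19) + (0.0068+0.2572²/2)·1.4202) / 0.306511 = (-0.145915 + 0.056632) / 0.306511 = -0.291290
d₂ = d₁ − σ√T = -0.291290 − 0.306511 = -0.597800
e^{−rT} = e^{−0.0068·1.4202} = 0.990389
N(d₁) = 0.385415,  N(d₂) = 0.274987
Call price V = S·N(d₁) − K·e^{−rT}·N(d₂) = 43.031571 − 35.184080 = 7.847491
Δ = N(d₁) = 0.385415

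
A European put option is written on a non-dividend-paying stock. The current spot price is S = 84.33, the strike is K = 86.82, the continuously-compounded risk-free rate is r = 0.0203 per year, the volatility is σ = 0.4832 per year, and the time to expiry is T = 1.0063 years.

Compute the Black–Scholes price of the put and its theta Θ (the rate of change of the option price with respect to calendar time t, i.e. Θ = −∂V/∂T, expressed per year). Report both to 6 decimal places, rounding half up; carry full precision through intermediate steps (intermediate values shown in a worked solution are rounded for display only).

σ√T = 0.4832·√1.0063 = 0.484720
d₁ = (ln(S/K) + (r+σ²/2)T) / (σ√T) = (ln(84.33/86.82) + (0.0203+0.4832²/2)·1.0063) / 0.484720 = (-0.029099 + 0.137904) / 0.484720 = 0.224470
d₂ = d₁ − σ√T = 0.224470 − 0.484720 = -0.260249
e^{−rT} = e^{−0.0203·1.0063} = 0.979779
N(−d₁) = 0.411196,  N(−d₂) = 0.602664
Put price V = K·e^{−rT}·N(−d₂) − S·N(−d₁) = 51.265305 − 34.676134 = 16.589170
φ(d₁) = (1/√(2π))·e^{−d₁²/2} = 0.389017
Θ = −S·φ(d₁)·σ/(2√T) + r·K·e^{−rT}·N(−d₂) = −7.901035 + 1.040686 = -6.860349

price = 16.589170
Θ = -6.860349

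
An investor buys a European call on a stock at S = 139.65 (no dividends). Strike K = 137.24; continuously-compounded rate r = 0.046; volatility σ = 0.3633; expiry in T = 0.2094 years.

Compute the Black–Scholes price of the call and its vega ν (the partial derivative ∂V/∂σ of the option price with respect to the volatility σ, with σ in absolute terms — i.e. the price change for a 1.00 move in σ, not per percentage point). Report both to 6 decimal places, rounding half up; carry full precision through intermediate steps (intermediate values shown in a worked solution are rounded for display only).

σ√T = 0.3633·√0.2094 = 0.166247
d₁ = (ln(S/K) + (r+σ²/2)T) / (σ√T) = (ln(139.65/137.24) + (0.046+0.3633²/2)·0.2094) / 0.166247 = (0.017408 + 0.023451) / 0.166247 = 0.245776
d₂ = d₁ − σ√T = 0.245776 − 0.166247 = 0.079529
e^{−rT} = e^{−0.046·0.2094} = 0.990414
N(d₁) = 0.597072,  N(d₂) = 0.531694
Call price V = S·N(d₁) − K·e^{−rT}·N(d₂) = 83.381126 − 72.270192 = 11.110934
φ(d₁) = (1/√(2π))·e^{−d₁²/2} = 0.387073
ν = S·φ(d₁)·√T = 24.735597

price = 11.110934
ν = 24.735597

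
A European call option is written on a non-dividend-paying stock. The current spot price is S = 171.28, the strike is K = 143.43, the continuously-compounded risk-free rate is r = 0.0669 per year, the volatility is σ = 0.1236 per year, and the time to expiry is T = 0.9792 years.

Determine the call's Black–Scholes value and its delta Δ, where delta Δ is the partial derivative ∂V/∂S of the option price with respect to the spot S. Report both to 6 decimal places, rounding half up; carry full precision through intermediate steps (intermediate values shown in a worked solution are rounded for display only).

σ√T = 0.1236·√0.9792 = 0.122308
d₁ = (ln(S/K) + (r+σ²/2)T) / (σ√T) = (ln(171.28/143.43) + (0.0669+0.1236²/2)·0.9792) / 0.122308 = (0.177453 + 0.072988) / 0.122308 = 2.047626
d₂ = d₁ − σ√T = 2.047626 − 0.122308 = 1.925318
e^{−rT} = e^{−0.0669·0.9792} = 0.936591
N(d₁) = 0.979702,  N(d₂) = 0.972905
Call price V = S·N(d₁) − K·e^{−rT}·N(d₂) = 167.803300 − 130.695476 = 37.107825
Δ = N(d₁) = 0.979702

price = 37.107825
Δ = 0.979702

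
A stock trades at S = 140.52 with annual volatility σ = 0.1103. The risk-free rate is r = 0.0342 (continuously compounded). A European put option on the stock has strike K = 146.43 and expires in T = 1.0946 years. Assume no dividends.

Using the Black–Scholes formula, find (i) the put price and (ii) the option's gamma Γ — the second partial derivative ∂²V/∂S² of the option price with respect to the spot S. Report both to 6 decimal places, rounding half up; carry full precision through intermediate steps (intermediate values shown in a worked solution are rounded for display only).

price = 6.746090
Γ = 0.024594

σ√T = 0.1103·√1.0946 = 0.115399
d₁ = (ln(S/K) + (r+σ²/2)T) / (σ√T) = (ln(140.52/146.43) + (0.0342+0.1103²/2)·1.0946) / 0.115399 = (-0.041198 + 0.044094) / 0.115399 = 0.025097
d₂ = d₁ − σ√T = 0.025097 − 0.115399 = -0.090303
e^{−rT} = e^{−0.0342·1.0946} = 0.963257
N(−d₁) = 0.489989,  N(−d₂) = 0.535977
Put price V = K·e^{−rT}·N(−d₂) − S·N(−d₁) = 75.599329 − 68.853239 = 6.746090
φ(d₁) = (1/√(2π))·e^{−d₁²/2} = 0.398817
Γ = φ(d₁) / (S·σ·√T) = 0.024594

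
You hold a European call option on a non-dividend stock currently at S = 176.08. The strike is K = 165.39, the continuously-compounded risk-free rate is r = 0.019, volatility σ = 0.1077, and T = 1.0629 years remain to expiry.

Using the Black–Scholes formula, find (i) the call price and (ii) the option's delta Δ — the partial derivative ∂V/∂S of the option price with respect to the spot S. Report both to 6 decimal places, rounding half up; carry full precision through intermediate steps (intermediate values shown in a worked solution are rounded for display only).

price = 16.472046
Δ = 0.788570

σ√T = 0.1077·√1.0629 = 0.111036
d₁ = (ln(S/K) + (r+σ²/2)T) / (σ√T) = (ln(176.08/165.39) + (0.019+0.1077²/2)·1.0629) / 0.111036 = (0.062632 + 0.026360) / 0.111036 = 0.801470
d₂ = d₁ − σ√T = 0.801470 − 0.111036 = 0.690435
e^{−rT} = e^{−0.019·1.0629} = 0.980007
N(d₁) = 0.788570,  N(d₂) = 0.755040
Call price V = S·N(d₁) − K·e^{−rT}·N(d₂) = 138.851452 − 122.379406 = 16.472046
Δ = N(d₁) = 0.788570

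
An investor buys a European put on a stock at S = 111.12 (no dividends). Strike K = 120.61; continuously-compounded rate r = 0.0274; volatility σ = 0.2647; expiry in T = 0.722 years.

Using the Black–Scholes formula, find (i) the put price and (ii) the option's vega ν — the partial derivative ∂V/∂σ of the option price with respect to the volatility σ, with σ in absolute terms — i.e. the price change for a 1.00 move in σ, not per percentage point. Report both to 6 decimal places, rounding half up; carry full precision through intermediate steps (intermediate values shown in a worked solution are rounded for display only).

σ√T = 0.2647·√0.722 = 0.224917
d₁ = (ln(S/K) + (r+σ²/2)T) / (σ√T) = (ln(111.12/120.61) + (0.0274+0.2647²/2)·0.722) / 0.224917 = (-0.081952 + 0.045077) / 0.224917 = -0.163949
d₂ = d₁ − σ√T = -0.163949 − 0.224917 = -0.388866
e^{−rT} = e^{−0.0274·0.722} = 0.980412
N(−d₁) = 0.565114,  N(−d₂) = 0.651312
Put price V = K·e^{−rT}·N(−d₂) − S·N(−d₁) = 77.016008 − 62.795488 = 14.220520
φ(d₁) = (1/√(2π))·e^{−d₁²/2} = 0.393617
ν = S·φ(d₁)·√T = 37.165003

price = 14.220520
ν = 37.165003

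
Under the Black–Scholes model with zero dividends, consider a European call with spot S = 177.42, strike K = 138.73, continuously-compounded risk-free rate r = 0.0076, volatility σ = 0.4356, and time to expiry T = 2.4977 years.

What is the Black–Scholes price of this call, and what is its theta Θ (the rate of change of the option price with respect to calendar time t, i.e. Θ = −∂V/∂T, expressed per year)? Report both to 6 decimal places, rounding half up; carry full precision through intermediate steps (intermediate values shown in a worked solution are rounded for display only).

price = 65.817611
Θ = -8.011691

σ√T = 0.4356·√2.4977 = 0.688427
d₁ = (ln(S/K) + (r+σ²/2)T) / (σ√T) = (ln(177.42/138.73) + (0.0076+0.4356²/2)·2.4977) / 0.688427 = (0.245990 + 0.255949) / 0.688427 = 0.729109
d₂ = d₁ − σ√T = 0.729109 − 0.688427 = 0.040682
e^{−rT} = e^{−0.0076·2.4977} = 0.981197
N(d₁) = 0.767033,  N(d₂) = 0.516225
Call price V = S·N(d₁) − K·e^{−rT}·N(d₂) = 136.086928 − 70.269317 = 65.817611
φ(d₁) = (1/√(2π))·e^{−d₁²/2} = 0.305826
Θ = −S·φ(d₁)·σ/(2√T) − r·K·e^{−rT}·N(d₂) = −7.477644 − 0.534047 = -8.011691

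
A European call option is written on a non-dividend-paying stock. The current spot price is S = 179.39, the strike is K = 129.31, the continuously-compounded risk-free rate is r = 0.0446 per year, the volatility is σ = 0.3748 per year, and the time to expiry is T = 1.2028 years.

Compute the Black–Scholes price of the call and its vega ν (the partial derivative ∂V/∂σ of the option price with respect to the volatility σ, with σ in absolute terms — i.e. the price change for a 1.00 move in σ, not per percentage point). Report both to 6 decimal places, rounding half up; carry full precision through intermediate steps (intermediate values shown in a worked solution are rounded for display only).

σ√T = 0.3748·√1.2028 = 0.411052
d₁ = (ln(S/K) + (r+σ²/2)T) / (σ√T) = (ln(179.39/129.31) + (0.0446+0.3748²/2)·1.2028) / 0.411052 = (0.327350 + 0.138127) / 0.411052 = 1.132403
d₂ = d₁ − σ√T = 1.132403 − 0.411052 = 0.721352
e^{−rT} = e^{−0.0446·1.2028} = 0.947769
N(d₁) = 0.871268,  N(d₂) = 0.764653
Call price V = S·N(d₁) − K·e^{−rT}·N(d₂) = 156.296686 − 93.712838 = 62.583848
φ(d₁) = (1/√(2π))·e^{−d₁²/2} = 0.210114
ν = S·φ(d₁)·√T = 41.337955

price = 62.583848
ν = 41.337955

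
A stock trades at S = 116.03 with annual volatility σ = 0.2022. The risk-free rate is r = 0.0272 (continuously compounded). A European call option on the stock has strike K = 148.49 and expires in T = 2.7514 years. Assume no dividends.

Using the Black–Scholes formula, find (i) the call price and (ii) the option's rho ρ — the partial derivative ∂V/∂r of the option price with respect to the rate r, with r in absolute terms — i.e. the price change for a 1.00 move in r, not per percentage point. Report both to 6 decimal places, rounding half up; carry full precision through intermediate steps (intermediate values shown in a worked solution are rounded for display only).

σ√T = 0.2022·√2.7514 = 0.335396
d₁ = (ln(S/K) + (r+σ²/2)T) / (σ√T) = (ln(116.03/148.49) + (0.0272+0.2022²/2)·2.7514) / 0.335396 = (-0.246669 + 0.131083) / 0.335396 = -0.344624
d₂ = d₁ − σ√T = -0.344624 − 0.335396 = -0.680020
e^{−rT} = e^{−0.0272·2.7514} = 0.927894
N(d₁) = 0.365189,  N(d₂) = 0.248246
Call price V = S·N(d₁) − K·e^{−rT}·N(d₂) = 42.372834 − 34.204053 = 8.168781
ρ = K·T·e^{−rT}·N(d₂) = 94.109032

price = 8.168781
ρ = 94.109032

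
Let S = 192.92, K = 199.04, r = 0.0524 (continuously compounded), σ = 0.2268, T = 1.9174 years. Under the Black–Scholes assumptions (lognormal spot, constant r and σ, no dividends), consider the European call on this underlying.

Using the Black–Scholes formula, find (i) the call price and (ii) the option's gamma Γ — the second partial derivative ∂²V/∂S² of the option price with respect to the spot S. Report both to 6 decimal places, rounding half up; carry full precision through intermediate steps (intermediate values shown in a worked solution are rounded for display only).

σ√T = 0.2268·√1.9174 = 0.314050
d₁ = (ln(S/K) + (r+σ²/2)T) / (σ√T) = (ln(192.92/199.04) + (0.0524+0.2268²/2)·1.9174) / 0.314050 = (-0.031230 + 0.149786) / 0.314050 = 0.377504
d₂ = d₁ − σ√T = 0.377504 − 0.314050 = 0.063454
e^{−rT} = e^{−0.0524·1.9174} = 0.904411
N(d₁) = 0.647101,  N(d₂) = 0.525297
Call price V = S·N(d₁) − K·e^{−rT}·N(d₂) = 124.838640 − 94.560839 = 30.277801
φ(d₁) = (1/√(2π))·e^{−d₁²/2} = 0.371505
Γ = φ(d₁) / (S·σ·√T) = 0.006132

price = 30.277801
Γ = 0.006132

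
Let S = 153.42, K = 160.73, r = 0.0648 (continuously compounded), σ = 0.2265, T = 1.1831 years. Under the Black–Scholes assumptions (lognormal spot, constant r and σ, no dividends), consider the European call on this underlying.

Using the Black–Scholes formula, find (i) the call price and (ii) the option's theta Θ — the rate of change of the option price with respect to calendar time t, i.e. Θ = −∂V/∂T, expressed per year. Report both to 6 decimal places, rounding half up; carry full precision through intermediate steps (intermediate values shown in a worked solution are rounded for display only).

σ√T = 0.2265·√1.1831 = 0.246365
d₁ = (ln(S/K) + (r+σ²/2)T) / (σ√T) = (ln(153.42/160.73) + (0.0648+0.2265²/2)·1.1831) / 0.246365 = (-0.046547 + 0.107013) / 0.246365 = 0.245433
d₂ = d₁ − σ√T = 0.245433 − 0.246365 = -0.000932
e^{−rT} = e^{−0.0648·1.1831} = 0.926200
N(d₁) = 0.596939,  N(d₂) = 0.499628
Call price V = S·N(d₁) − K·e^{−rT}·N(d₂) = 91.582434 − 74.378719 = 17.203715
φ(d₁) = (1/√(2π))·e^{−d₁²/2} = 0.387106
Θ = −S·φ(d₁)·σ/(2√T) − r·K·e^{−rT}·N(d₂) = −6.183568 − 4.819741 = -11.003309

price = 17.203715
Θ = -11.003309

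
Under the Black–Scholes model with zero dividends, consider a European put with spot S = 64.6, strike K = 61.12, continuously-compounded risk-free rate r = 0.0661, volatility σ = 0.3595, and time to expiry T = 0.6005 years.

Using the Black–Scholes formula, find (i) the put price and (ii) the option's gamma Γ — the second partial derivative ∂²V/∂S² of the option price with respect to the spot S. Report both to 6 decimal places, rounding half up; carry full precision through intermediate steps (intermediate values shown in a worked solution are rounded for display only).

price = 4.293730
Γ = 0.019750

σ√T = 0.3595·√0.6005 = 0.278584
d₁ = (ln(S/K) + (r+σ²/2)T) / (σ√T) = (ln(64.6/61.12) + (0.0661+0.3595²/2)·0.6005) / 0.278584 = (0.055375 + 0.078497) / 0.278584 = 0.480548
d₂ = d₁ − σ√T = 0.480548 − 0.278584 = 0.201964
e^{−rT} = e^{−0.0661·0.6005} = 0.961084
N(−d₁) = 0.315419,  N(−d₂) = 0.419972
Put price V = K·e^{−rT}·N(−d₂) − S·N(−d₁) = 24.669794 − 20.376064 = 4.293730
φ(d₁) = (1/√(2π))·e^{−d₁²/2} = 0.355439
Γ = φ(d₁) / (S·σ·√T) = 0.019750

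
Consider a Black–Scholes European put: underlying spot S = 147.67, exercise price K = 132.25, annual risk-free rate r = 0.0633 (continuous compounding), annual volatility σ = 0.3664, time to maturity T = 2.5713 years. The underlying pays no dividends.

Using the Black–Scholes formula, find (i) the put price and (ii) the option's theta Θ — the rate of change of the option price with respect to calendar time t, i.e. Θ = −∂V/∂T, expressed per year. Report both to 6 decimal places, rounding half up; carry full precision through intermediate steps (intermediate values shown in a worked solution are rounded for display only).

σ√T = 0.3664·√2.5713 = 0.587532
d₁ = (ln(S/K) + (r+σ²/2)T) / (σ√T) = (ln(147.67/132.25) + (0.0633+0.3664²/2)·2.5713) / 0.587532 = (0.110286 + 0.335360) / 0.587532 = 0.758505
d₂ = d₁ − σ√T = 0.758505 − 0.587532 = 0.170973
e^{−rT} = e^{−0.0633·2.5713} = 0.849792
N(−d₁) = 0.224074,  N(−d₂) = 0.432123
Put price V = K·e^{−rT}·N(−d₂) − S·N(−d₁) = 48.564108 − 33.089048 = 15.475060
φ(d₁) = (1/√(2π))·e^{−d₁²/2} = 0.299212
Θ = −S·φ(d₁)·σ/(2√T) + r·K·e^{−rT}·N(−d₂) = −5.048008 + 3.074108 = -1.973900

price = 15.475060
Θ = -1.973900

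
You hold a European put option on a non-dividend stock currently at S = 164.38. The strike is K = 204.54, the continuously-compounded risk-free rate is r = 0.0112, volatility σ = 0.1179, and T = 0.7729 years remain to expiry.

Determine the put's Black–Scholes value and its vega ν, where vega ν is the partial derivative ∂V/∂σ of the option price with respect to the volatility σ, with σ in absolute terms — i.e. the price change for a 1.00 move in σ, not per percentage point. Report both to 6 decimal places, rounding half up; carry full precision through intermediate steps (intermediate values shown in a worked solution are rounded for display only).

σ√T = 0.1179·√0.7729 = 0.103651
d₁ = (ln(S/K) + (r+σ²/2)T) / (σ√T) = (ln(164.38/204.54) + (0.0112+0.1179²/2)·0.7729) / 0.103651 = (-0.218583 + 0.014028) / 0.103651 = -1.973483
d₂ = d₁ − σ√T = -1.973483 − 0.103651 = -2.077135
e^{−rT} = e^{−0.0112·0.7729} = 0.991381
N(−d₁) = 0.975780,  N(−d₂) = 0.981105
Put price V = K·e^{−rT}·N(−d₂) − S·N(−d₁) = 198.945662 − 160.398673 = 38.546989
φ(d₁) = (1/√(2π))·e^{−d₁²/2} = 0.056912
ν = S·φ(d₁)·√T = 8.224531

price = 38.546989
ν = 8.224531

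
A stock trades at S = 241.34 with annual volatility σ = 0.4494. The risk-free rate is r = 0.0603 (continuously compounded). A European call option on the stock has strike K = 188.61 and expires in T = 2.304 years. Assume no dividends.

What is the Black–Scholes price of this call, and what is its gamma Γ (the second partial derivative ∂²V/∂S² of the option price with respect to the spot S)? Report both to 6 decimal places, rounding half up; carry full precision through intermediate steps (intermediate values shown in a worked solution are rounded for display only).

σ√T = 0.4494·√2.304 = 0.682141
d₁ = (ln(S/K) + (r+σ²/2)T) / (σ√T) = (ln(241.34/188.61) + (0.0603+0.4494²/2)·2.304) / 0.682141 = (0.246525 + 0.371590) / 0.682141 = 0.906139
d₂ = d₁ − σ√T = 0.906139 − 0.682141 = 0.223998
e^{−rT} = e^{−0.0603·2.304} = 0.870288
N(d₁) = 0.817569,  N(d₂) = 0.588621
Call price V = S·N(d₁) − K·e^{−rT}·N(d₂) = 197.312077 − 96.619118 = 100.692959
φ(d₁) = (1/√(2π))·e^{−d₁²/2} = 0.264614
Γ = φ(d₁) / (S·σ·√T) = 0.001607

price = 100.692959
Γ = 0.001607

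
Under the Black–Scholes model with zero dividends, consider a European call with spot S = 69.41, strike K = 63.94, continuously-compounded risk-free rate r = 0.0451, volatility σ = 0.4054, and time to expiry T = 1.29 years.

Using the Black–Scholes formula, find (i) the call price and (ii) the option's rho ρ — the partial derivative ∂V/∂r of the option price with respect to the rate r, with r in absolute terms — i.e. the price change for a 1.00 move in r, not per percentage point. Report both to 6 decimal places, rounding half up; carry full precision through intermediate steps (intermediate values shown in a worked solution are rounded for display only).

price = 16.886390
ρ = 41.218241

σ√T = 0.4054·√1.29 = 0.460446
d₁ = (ln(S/K) + (r+σ²/2)T) / (σ√T) = (ln(69.41/63.94) + (0.0451+0.4054²/2)·1.29) / 0.460446 = (0.082086 + 0.164184) / 0.460446 = 0.534851
d₂ = d₁ − σ√T = 0.534851 − 0.460446 = 0.074405
e^{−rT} = e^{−0.0451·1.29} = 0.943481
N(d₁) = 0.703624,  N(d₂) = 0.529656
Call price V = S·N(d₁) − K·e^{−rT}·N(d₂) = 48.838514 − 31.952125 = 16.886390
ρ = K·T·e^{−rT}·N(d₂) = 41.218241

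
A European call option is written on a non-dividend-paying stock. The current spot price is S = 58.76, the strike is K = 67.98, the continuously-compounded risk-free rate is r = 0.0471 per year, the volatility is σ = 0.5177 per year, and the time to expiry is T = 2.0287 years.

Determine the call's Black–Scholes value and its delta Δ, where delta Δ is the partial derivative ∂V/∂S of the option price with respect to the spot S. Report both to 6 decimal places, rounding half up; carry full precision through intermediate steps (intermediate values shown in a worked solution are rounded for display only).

price = 15.862530
Δ = 0.618143

σ√T = 0.5177·√2.0287 = 0.737373
d₁ = (ln(S/K) + (r+σ²/2)T) / (σ√T) = (ln(58.76/67.98) + (0.0471+0.5177²/2)·2.0287) / 0.737373 = (-0.145752 + 0.367411) / 0.737373 = 0.300606
d₂ = d₁ − σ√T = 0.300606 − 0.737373 = -0.436766
e^{−rT} = e^{−0.0471·2.0287} = 0.908871
N(d₁) = 0.618143,  N(d₂) = 0.331140
Call price V = S·N(d₁) − K·e^{−rT}·N(d₂) = 36.322060 − 20.459530 = 15.862530
Δ = N(d₁) = 0.618143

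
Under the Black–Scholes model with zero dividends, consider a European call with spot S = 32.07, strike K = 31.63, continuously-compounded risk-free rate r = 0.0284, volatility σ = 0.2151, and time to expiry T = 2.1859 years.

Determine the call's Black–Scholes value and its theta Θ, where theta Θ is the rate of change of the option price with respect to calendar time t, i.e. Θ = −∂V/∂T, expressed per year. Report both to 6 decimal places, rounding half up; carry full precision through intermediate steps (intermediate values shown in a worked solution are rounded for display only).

σ√T = 0.2151·√2.1859 = 0.318021
d₁ = (ln(S/K) + (r+σ²/2)T) / (σ√T) = (ln(32.07/31.63) + (0.0284+0.2151²/2)·2.1859) / 0.318021 = (0.013815 + 0.112648) / 0.318021 = 0.397657
d₂ = d₁ − σ√T = 0.397657 − 0.318021 = 0.079636
e^{−rT} = e^{−0.0284·2.1859} = 0.939808
N(d₁) = 0.654558,  N(d₂) = 0.531737
Call price V = S·N(d₁) − K·e^{−rT}·N(d₂) = 20.991689 − 15.806473 = 5.185216
φ(d₁) = (1/√(2π))·e^{−d₁²/2} = 0.368614
Θ = −S·φ(d₁)·σ/(2√T) − r·K·e^{−rT}·N(d₂) = −0.859937 − 0.448904 = -1.308841

price = 5.185216
Θ = -1.308841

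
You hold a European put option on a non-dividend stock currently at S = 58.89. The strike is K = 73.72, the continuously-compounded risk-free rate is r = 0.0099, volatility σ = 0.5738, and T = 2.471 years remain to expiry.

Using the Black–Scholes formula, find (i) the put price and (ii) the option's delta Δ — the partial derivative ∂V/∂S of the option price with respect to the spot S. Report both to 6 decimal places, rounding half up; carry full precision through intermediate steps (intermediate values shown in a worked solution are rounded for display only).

σ√T = 0.5738·√2.471 = 0.901980
d₁ = (ln(S/K) + (r+σ²/2)T) / (σ√T) = (ln(58.89/73.72) + (0.0099+0.5738²/2)·2.471) / 0.901980 = (-0.224603 + 0.431247) / 0.901980 = 0.229100
d₂ = d₁ − σ√T = 0.229100 − 0.901980 = -0.672880
e^{−rT} = e^{−0.0099·2.471} = 0.975834
N(−d₁) = 0.409395,  N(−d₂) = 0.749488
Put price V = K·e^{−rT}·N(−d₂) − S·N(−d₁) = 53.917026 − 24.109296 = 29.807730
Δ = −N(−d₁) = -0.409395

price = 29.807730
Δ = -0.409395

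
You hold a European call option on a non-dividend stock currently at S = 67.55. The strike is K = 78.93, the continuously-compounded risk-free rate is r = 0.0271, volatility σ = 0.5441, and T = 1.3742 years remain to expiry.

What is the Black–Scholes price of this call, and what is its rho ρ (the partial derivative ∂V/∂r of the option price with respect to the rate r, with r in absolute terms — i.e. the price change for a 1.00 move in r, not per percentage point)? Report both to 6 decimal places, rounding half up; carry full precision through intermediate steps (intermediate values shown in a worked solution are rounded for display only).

σ√T = 0.5441·√1.3742 = 0.637828
d₁ = (ln(S/K) + (r+σ²/2)T) / (σ√T) = (ln(67.55/78.93) + (0.0271+0.5441²/2)·1.3742) / 0.637828 = (-0.155693 + 0.240653) / 0.637828 = 0.133202
d₂ = d₁ − σ√T = 0.133202 − 0.637828 = -0.504626
e^{−rT} = e^{−0.0271·1.3742} = 0.963444
N(d₁) = 0.552983,  N(d₂) = 0.306911
Call price V = S·N(d₁) − K·e^{−rT}·N(d₂) = 37.354010 − 23.338911 = 14.015099
ρ = K·T·e^{−rT}·N(d₂) = 32.072332

price = 14.015099
ρ = 32.072332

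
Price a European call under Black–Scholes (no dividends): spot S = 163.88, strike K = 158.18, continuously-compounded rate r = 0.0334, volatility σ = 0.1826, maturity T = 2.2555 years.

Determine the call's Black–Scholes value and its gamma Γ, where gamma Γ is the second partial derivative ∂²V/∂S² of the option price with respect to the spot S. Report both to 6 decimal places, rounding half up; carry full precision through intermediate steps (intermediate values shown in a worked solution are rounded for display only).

price = 26.877590
Γ = 0.007669

σ√T = 0.1826·√2.2555 = 0.274235
d₁ = (ln(S/K) + (r+σ²/2)T) / (σ√T) = (ln(163.88/158.18) + (0.0334+0.1826²/2)·2.2555) / 0.274235 = (0.035401 + 0.112936) / 0.274235 = 0.540912
d₂ = d₁ − σ√T = 0.540912 − 0.274235 = 0.266678
e^{−rT} = e^{−0.0334·2.2555} = 0.927434
N(d₁) = 0.705716,  N(d₂) = 0.605141
Call price V = S·N(d₁) − K·e^{−rT}·N(d₂) = 115.652731 − 88.775141 = 26.877590
φ(d₁) = (1/√(2π))·e^{−d₁²/2} = 0.344648
Γ = φ(d₁) / (S·σ·√T) = 0.007669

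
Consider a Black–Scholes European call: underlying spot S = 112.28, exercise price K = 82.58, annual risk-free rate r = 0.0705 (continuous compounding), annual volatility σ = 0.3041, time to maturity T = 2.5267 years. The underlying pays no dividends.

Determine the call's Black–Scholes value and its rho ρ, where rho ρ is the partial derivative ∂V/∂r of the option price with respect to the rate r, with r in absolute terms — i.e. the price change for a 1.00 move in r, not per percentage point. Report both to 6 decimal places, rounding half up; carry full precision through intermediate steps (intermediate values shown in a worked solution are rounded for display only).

price = 46.629784
ρ = 135.686504

σ√T = 0.3041·√2.5267 = 0.483385
d₁ = (ln(S/K) + (r+σ²/2)T) / (σ√T) = (ln(112.28/82.58) + (0.0705+0.3041²/2)·2.5267) / 0.483385 = (0.307228 + 0.294963) / 0.483385 = 1.245779
d₂ = d₁ − σ√T = 1.245779 − 0.483385 = 0.762394
e^{−rT} = e^{−0.0705·2.5267} = 0.836832
N(d₁) = 0.893577,  N(d₂) = 0.777088
Call price V = S·N(d₁) − K·e^{−rT}·N(d₂) = 100.330858 − 53.701074 = 46.629784
ρ = K·T·e^{−rT}·N(d₂) = 135.686504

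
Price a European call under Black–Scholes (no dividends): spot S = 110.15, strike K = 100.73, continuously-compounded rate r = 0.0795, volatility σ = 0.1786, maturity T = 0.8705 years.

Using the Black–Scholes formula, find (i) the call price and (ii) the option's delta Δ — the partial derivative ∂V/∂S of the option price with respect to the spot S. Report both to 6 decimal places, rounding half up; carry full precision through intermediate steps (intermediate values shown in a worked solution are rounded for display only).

price = 17.699039
Δ = 0.849695

σ√T = 0.1786·√0.8705 = 0.166635
d₁ = (ln(S/K) + (r+σ²/2)T) / (σ√T) = (ln(110.15/100.73) + (0.0795+0.1786²/2)·0.8705) / 0.166635 = (0.089399 + 0.083088) / 0.166635 = 1.035124
d₂ = d₁ − σ√T = 1.035124 − 0.166635 = 0.868489
e^{−rT} = e^{−0.0795·0.8705} = 0.933136
N(d₁) = 0.849695,  N(d₂) = 0.807437
Call price V = S·N(d₁) − K·e^{−rT}·N(d₂) = 93.593850 − 75.894810 = 17.699039
Δ = N(d₁) = 0.849695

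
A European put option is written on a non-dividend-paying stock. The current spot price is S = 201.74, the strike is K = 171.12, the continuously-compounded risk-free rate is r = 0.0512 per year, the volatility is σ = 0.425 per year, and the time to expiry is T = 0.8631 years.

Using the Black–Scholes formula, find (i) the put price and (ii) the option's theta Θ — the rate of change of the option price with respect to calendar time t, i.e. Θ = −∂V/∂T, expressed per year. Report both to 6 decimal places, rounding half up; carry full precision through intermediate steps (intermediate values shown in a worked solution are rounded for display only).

price = 13.429287
Θ = -11.038589

σ√T = 0.425·√0.8631 = 0.394838
d₁ = (ln(S/K) + (r+σ²/2)T) / (σ√T) = (ln(201.74/171.12) + (0.0512+0.425²/2)·0.8631) / 0.394838 = (0.164615 + 0.122139) / 0.394838 = 0.726257
d₂ = d₁ − σ√T = 0.726257 − 0.394838 = 0.331418
e^{−rT} = e^{−0.0512·0.8631} = 0.956771
N(−d₁) = 0.233841,  N(−d₂) = 0.370164
Put price V = K·e^{−rT}·N(−d₂) − S·N(−d₁) = 60.604310 − 47.175023 = 13.429287
φ(d₁) = (1/√(2π))·e^{−d₁²/2} = 0.306462
Θ = −S·φ(d₁)·σ/(2√T) + r·K·e^{−rT}·N(−d₂) = −14.141530 + 3.102941 = -11.038589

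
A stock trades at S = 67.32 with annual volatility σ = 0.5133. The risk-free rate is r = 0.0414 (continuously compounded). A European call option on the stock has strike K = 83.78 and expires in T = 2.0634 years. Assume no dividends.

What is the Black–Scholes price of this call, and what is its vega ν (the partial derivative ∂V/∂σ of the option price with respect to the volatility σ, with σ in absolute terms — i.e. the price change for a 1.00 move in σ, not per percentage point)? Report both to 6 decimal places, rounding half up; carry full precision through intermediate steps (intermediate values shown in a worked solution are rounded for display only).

price = 16.265778
ν = 37.903758

σ√T = 0.5133·√2.0634 = 0.737332
d₁ = (ln(S/K) + (r+σ²/2)T) / (σ√T) = (ln(67.32/83.78) + (0.0414+0.5133²/2)·2.0634) / 0.737332 = (-0.218737 + 0.357254) / 0.737332 = 0.187862
d₂ = d₁ − σ√T = 0.187862 − 0.737332 = -0.549469
e^{−rT} = e^{−0.0414·2.0634} = 0.918122
N(d₁) = 0.574508,  N(d₂) = 0.291342
Call price V = S·N(d₁) − K·e^{−rT}·N(d₂) = 38.675861 − 22.410083 = 16.265778
φ(d₁) = (1/√(2π))·e^{−d₁²/2} = 0.391964
ν = S·φ(d₁)·√T = 37.903758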